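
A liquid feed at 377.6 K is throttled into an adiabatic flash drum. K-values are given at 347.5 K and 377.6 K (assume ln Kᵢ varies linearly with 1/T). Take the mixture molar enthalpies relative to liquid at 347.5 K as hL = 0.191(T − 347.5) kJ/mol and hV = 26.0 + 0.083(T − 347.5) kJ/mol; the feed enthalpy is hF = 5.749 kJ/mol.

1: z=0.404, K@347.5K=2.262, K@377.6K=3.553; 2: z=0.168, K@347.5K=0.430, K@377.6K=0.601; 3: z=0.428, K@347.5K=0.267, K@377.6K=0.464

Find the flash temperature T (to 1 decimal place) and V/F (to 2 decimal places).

Adiabatic flash: solve Rachford–Rice at each trial T, then check hF = ψ·hV(T) + (1−ψ)·hL(T).
  T = 347.5 K: K = (2.262, 0.430, 0.267), RR gives ψ = 0.115, H_out = 2.995 kJ/mol
  T = 377.6 K: K = (3.553, 0.601, 0.464), RR gives ψ = 0.574, H_out = 18.809 kJ/mol
  T = 362.6 K: K = (2.864, 0.512, 0.356), RR gives ψ = 0.351, H_out = 11.450 kJ/mol
  T = 355.1 K: K = (2.554, 0.470, 0.310), RR gives ψ = 0.241, H_out = 7.528 kJ/mol
  T = 351.3 K: K = (2.405, 0.450, 0.288), RR gives ψ = 0.181, H_out = 5.357 kJ/mol
  T = 353.2 K: K = (2.479, 0.460, 0.299), RR gives ψ = 0.212, H_out = 6.462 kJ/mol
Linear interpolation between T = 351.3 (H_out = 5.357) and T = 353.2 (H_out = 6.462) on hF = 5.749 gives T ≈ 352.0 K, at which ψ = 0.19.

T = 352.0 K, V/F = 0.19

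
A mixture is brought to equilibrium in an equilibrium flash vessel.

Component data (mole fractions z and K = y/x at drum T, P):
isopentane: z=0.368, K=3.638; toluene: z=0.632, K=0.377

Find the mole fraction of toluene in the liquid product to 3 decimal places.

Let ψ = V/F and solve Σ zᵢ(Kᵢ−1)/(1+ψ(Kᵢ−1)) = 0.
Check two-phase: ΣzᵢKᵢ = 1.577 > 1 and Σzᵢ/Kᵢ = 1.778 > 1, so g(0) = 0.577 > 0 and g(1) = -0.778 < 0.
Iterate (Newton) starting at ψ = 0.5:
  ψ = 0.500: g = -0.1533, g' = -0.994 → ψ = 0.346
  ψ = 0.346: g = 0.0059, g' = -1.099 → ψ = 0.351
Converged at ψ = 0.351.
Compositions from xᵢ = zᵢ/(1+ψ(Kᵢ−1)), yᵢ = Kᵢxᵢ:
  isopentane: x = 0.191, y = 0.695
  toluene: x = 0.809, y = 0.305

x_toluene = 0.809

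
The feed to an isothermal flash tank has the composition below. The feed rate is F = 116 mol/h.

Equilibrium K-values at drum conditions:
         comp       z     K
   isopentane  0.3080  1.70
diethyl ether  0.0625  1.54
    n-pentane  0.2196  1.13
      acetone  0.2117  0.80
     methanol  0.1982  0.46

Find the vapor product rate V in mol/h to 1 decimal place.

Newton iteration, β⁰ = 0.4:
  β = 0.4000: g = 0.04079, g' = -0.2118 → β = 0.5926
  β = 0.5926: g = -0.00096, g' = -0.2249 → β = 0.5883
Converged at β = 0.5883.
Then V = β·F = 0.5883·116 = 68.2 mol/h and L = F − V = 47.8 mol/h.

V = 68.2 mol/h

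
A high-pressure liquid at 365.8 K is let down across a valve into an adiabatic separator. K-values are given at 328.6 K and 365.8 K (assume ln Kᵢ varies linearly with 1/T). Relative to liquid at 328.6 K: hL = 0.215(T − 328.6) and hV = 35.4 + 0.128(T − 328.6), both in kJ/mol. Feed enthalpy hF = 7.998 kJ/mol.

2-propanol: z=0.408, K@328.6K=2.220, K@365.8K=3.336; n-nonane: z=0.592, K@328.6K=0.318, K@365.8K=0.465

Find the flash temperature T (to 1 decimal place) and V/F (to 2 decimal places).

Adiabatic flash: solve Rachford–Rice at each trial T, then check hF = ψ·hV(T) + (1−ψ)·hL(T).
  T = 328.6 K: K = (2.220, 0.318), RR gives ψ = 0.113, H_out = 4.000 kJ/mol
  T = 365.8 K: K = (3.336, 0.465), RR gives ψ = 0.509, H_out = 24.375 kJ/mol
  T = 347.2 K: K = (2.751, 0.388), RR gives ψ = 0.329, H_out = 15.118 kJ/mol
  T = 337.9 K: K = (2.479, 0.352), RR gives ψ = 0.230, H_out = 9.945 kJ/mol
  T = 333.2 K: K = (2.346, 0.335), RR gives ψ = 0.174, H_out = 7.066 kJ/mol
  T = 335.5 K: K = (2.411, 0.343), RR gives ψ = 0.202, H_out = 8.503 kJ/mol
Linear interpolation between T = 333.2 (H_out = 7.066) and T = 335.5 (H_out = 8.503) on hF = 7.998 gives T ≈ 334.7 K, at which ψ = 0.19.

T = 334.7 K, V/F = 0.19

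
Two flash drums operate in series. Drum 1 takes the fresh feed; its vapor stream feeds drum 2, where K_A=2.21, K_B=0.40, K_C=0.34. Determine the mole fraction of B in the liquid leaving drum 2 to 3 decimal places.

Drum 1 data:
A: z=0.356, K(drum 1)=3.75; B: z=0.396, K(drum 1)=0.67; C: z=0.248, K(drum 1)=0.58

x_B (drum 2) = 0.411

Drum 1:
Rachford–Rice: g(ψ₁) = Σ zᵢ(Kᵢ−1)/(1+ψ₁(Kᵢ−1)) = 0.
g(0) = ΣzᵢKᵢ − 1 = 0.744 and g(1) = 1 − Σzᵢ/Kᵢ = -0.114, so a root lies in (0, 1).
Newton–Raphson from ψ₁ = 0.4:
  ψ₁ = 0.400: g = 0.1904, g' = -0.731 → ψ₁ = 0.661
  ψ₁ = 0.661: g = 0.0363, g' = -0.494 → ψ₁ = 0.734
  ψ₁ = 0.734: g = 0.0012, g' = -0.462 → ψ₁ = 0.737
Converged at ψ₁ = 0.737.
Drum-1 compositions:
  A: x = 0.118, y = 0.441
  B: x = 0.523, y = 0.351
  C: x = 0.359, y = 0.208
Drum-2 feed = drum-1 vapor: z₂ = (0.4411, 0.3506, 0.2083).
Drum 2:
Material balance + equilibrium reduce to Σ zᵢ(Kᵢ−1)/(1+ψ₂(Kᵢ−1)) = 0.
Check two-phase: ΣzᵢKᵢ = 1.186 > 1 and Σzᵢ/Kᵢ = 1.689 > 1, so g(0) = 0.186 > 0 and g(1) = -0.689 < 0.
Newton iteration, ψ₂⁰ = 0.69:
  ψ₂ = 0.690: g = -0.3205, g' = -0.865 → ψ₂ = 0.320
  ψ₂ = 0.320: g = -0.0496, g' = -0.675 → ψ₂ = 0.246
  ψ₂ = 0.246: g = 0.0003, g' = -0.687 → ψ₂ = 0.247
Converged at ψ₂ = 0.247.
  A: x = 0.340, y = 0.751
  B: x = 0.411, y = 0.165
  C: x = 0.249, y = 0.085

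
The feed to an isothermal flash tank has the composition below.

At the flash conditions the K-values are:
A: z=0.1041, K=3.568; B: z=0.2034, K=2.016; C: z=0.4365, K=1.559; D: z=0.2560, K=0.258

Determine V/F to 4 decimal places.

V/F = 0.6958

Material balance + equilibrium reduce to Σ zᵢ(Kᵢ−1)/(1+V/F(Kᵢ−1)) = 0.
Check two-phase: ΣzᵢKᵢ = 1.5280 > 1 and Σzᵢ/Kᵢ = 1.4023 > 1, so g(0) = 0.5280 > 0 and g(1) = -0.4023 < 0.
Iterate (Newton) starting at V/F = 0.51:
  V/F = 0.5100: g = 0.13614, g' = -0.6672 → V/F = 0.7141
  V/F = 0.7141: g = -0.01551, g' = -0.8633 → V/F = 0.6961
  V/F = 0.6961: g = -0.00027, g' = -0.8340 → V/F = 0.6958
Converged at V/F = 0.6958.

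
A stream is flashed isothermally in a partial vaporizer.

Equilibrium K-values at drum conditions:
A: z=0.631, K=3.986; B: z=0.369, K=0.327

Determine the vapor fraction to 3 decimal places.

Let ψ = V/F and solve Σ zᵢ(Kᵢ−1)/(1+ψ(Kᵢ−1)) = 0.
Check two-phase: ΣzᵢKᵢ = 2.636 > 1 and Σzᵢ/Kᵢ = 1.287 > 1, so g(0) = 1.636 > 0 and g(1) = -0.287 < 0.
Binary case is linear: z₁(K₁−1)(1+ψ(K₂−1)) + z₂(K₂−1)(1+ψ(K₁−1)) = 0
⇒ ψ = [z₁(K₁−1)+z₂(K₂−1)] / [−(K₁−1)(K₂−1)] = 1.6358/2.0096 = 0.814

ψ = 0.814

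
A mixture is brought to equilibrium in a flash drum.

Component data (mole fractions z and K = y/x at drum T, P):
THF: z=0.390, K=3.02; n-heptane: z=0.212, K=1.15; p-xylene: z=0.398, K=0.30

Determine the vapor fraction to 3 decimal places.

ψ = 0.492

Let ψ = V/F and solve Σ zᵢ(Kᵢ−1)/(1+ψ(Kᵢ−1)) = 0.
g(0) = ΣzᵢKᵢ − 1 = 0.541 and g(1) = 1 − Σzᵢ/Kᵢ = -0.640, so a root lies in (0, 1).
Newton–Raphson from ψ = 0.5:
  ψ = 0.500: g = -0.0071, g' = -0.860 → ψ = 0.492
Converged at ψ = 0.492.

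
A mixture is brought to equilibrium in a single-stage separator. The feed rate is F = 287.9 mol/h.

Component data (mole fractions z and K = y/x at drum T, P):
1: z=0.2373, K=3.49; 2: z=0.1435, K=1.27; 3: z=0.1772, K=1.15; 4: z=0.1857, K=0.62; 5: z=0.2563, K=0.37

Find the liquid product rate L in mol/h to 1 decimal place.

L = 144.4 mol/h

Rachford–Rice: g(ψ) = Σ zᵢ(Kᵢ−1)/(1+ψ(Kᵢ−1)) = 0.
Feasibility: ΣzᵢKᵢ = 1.4242, Σzᵢ/Kᵢ = 1.3273 — both > 1, two phases present.
Newton iteration, ψ⁰ = 0.46:
  ψ = 0.4600: g = 0.02187, g' = -0.5725 → ψ = 0.4982
  ψ = 0.4982: g = 0.00022, g' = -0.5615 → ψ = 0.4986
Converged at ψ = 0.4986.
Then V = ψ·F = 0.4986·287.9 = 143.5 mol/h and L = F − V = 144.4 mol/h.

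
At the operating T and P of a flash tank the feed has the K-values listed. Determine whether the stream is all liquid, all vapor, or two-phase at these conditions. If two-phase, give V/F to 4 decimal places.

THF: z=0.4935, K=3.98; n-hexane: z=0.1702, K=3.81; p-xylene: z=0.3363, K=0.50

ΣzᵢKᵢ = 2.7807; Σzᵢ/Kᵢ = 0.8413.
Since Σzᵢ/Kᵢ < 1 the mixture is above its dew point — single vapor phase.

all vapor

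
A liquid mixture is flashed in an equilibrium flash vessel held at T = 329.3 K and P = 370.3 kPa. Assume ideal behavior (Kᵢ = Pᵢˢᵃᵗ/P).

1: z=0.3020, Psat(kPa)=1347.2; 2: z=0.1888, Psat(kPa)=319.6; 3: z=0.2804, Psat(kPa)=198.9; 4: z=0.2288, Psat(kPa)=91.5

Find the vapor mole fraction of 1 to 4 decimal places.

y_1 = 0.5727

Raoult's law: Kᵢ = Pᵢˢᵃᵗ/P = Pᵢˢᵃᵗ/370.3.
  K_1 = 1347.2/370.3 = 3.638131, K_2 = 319.6/370.3 = 0.863084, K_3 = 198.9/370.3 = 0.537132, K_4 = 91.5/370.3 = 0.247097
Newton iteration, ψ⁰ = 0.5:
  ψ = 0.5000: g = -0.12933, g' = -0.8302 → ψ = 0.3442
  ψ = 0.3442: g = 0.00351, g' = -0.9025 → ψ = 0.3481
Converged at ψ = 0.3481.
Compositions from xᵢ = zᵢ/(1+ψ(Kᵢ−1)), yᵢ = Kᵢxᵢ:
  1: x = 0.1574, y = 0.5727
  2: x = 0.1982, y = 0.1711
  3: x = 0.3343, y = 0.1795
  4: x = 0.3101, y = 0.0766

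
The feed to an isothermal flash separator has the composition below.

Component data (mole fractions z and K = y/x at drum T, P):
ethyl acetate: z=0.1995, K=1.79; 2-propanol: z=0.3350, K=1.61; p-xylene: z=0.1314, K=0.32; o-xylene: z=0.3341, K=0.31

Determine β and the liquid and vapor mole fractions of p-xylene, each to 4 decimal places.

β = 0.0898, x_p-xylene = 0.1399, y_p-xylene = 0.0448

Rachford–Rice: g(β) = Σ zᵢ(Kᵢ−1)/(1+β(Kᵢ−1)) = 0.
Check two-phase: ΣzᵢKᵢ = 1.0421 > 1 and Σzᵢ/Kᵢ = 1.8079 > 1, so g(0) = 0.0421 > 0 and g(1) = -0.8079 < 0.
Newton–Raphson from β = 0.5:
  β = 0.5000: g = -0.21777, g' = -0.6474 → β = 0.1636
  β = 0.1636: g = -0.03505, g' = -0.4797 → β = 0.0906
  β = 0.0906: g = -0.00039, g' = -0.4704 → β = 0.0898
Converged at β = 0.0898.
Compositions from xᵢ = zᵢ/(1+β(Kᵢ−1)), yᵢ = Kᵢxᵢ:
  ethyl acetate: x = 0.1863, y = 0.3335
  2-propanol: x = 0.3176, y = 0.5114
  p-xylene: x = 0.1399, y = 0.0448
  o-xylene: x = 0.3562, y = 0.1104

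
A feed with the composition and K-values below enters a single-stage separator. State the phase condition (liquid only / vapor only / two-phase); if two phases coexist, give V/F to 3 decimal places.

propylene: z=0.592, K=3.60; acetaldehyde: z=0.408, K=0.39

two-phase, V/F = 0.814

ΣzᵢKᵢ = 2.290; Σzᵢ/Kᵢ = 1.211.
Both exceed 1, so a two-phase solution exists.
Material balance + equilibrium reduce to Σ zᵢ(Kᵢ−1)/(1+ψ(Kᵢ−1)) = 0.
Iterate (Newton) starting at ψ = 0.68:
  ψ = 0.680: g = 0.1308, g' = -0.966 → ψ = 0.815
  ψ = 0.815: g = -0.0019, g' = -1.012 → ψ = 0.814
Converged at ψ = 0.814.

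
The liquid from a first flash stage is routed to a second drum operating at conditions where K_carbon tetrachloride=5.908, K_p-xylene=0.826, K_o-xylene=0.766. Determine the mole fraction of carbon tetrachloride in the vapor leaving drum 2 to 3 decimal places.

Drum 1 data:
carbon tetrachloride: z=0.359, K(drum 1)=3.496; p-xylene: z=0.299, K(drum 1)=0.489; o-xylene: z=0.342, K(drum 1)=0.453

y_carbon tetrachloride (drum 2) = 0.239

Drum 1:
Rachford–Rice: g(ψ₁) = Σ zᵢ(Kᵢ−1)/(1+ψ₁(Kᵢ−1)) = 0.
Feasibility: ΣzᵢKᵢ = 1.556, Σzᵢ/Kᵢ = 1.469 — both > 1, two phases present.
Iterate (Newton) starting at ψ₁ = 0.67:
  ψ₁ = 0.670: g = -0.1923, g' = -0.749 → ψ₁ = 0.413
  ψ₁ = 0.413: g = 0.0058, g' = -0.838 → ψ₁ = 0.420
Converged at ψ₁ = 0.420.
Drum-1 compositions:
  carbon tetrachloride: x = 0.175, y = 0.613
  p-xylene: x = 0.381, y = 0.186
  o-xylene: x = 0.444, y = 0.201
Drum-2 feed = drum-1 liquid: z₂ = (0.1753, 0.3807, 0.4440).
Drum 2:
Material balance + equilibrium reduce to Σ zᵢ(Kᵢ−1)/(1+ψ₂(Kᵢ−1)) = 0.
Check two-phase: ΣzᵢKᵢ = 1.690 > 1 and Σzᵢ/Kᵢ = 1.070 > 1, so g(0) = 0.690 > 0 and g(1) = -0.070 < 0.
Iterate (Newton) starting at ψ₂ = 0.5:
  ψ₂ = 0.500: g = 0.0588, g' = -0.399 → ψ₂ = 0.647
  ψ₂ = 0.647: g = 0.0088, g' = -0.290 → ψ₂ = 0.678
  ψ₂ = 0.678: g = 0.0002, g' = -0.275 → ψ₂ = 0.679
Converged at ψ₂ = 0.679.
  carbon tetrachloride: x = 0.040, y = 0.239
  p-xylene: x = 0.432, y = 0.357
  o-xylene: x = 0.528, y = 0.404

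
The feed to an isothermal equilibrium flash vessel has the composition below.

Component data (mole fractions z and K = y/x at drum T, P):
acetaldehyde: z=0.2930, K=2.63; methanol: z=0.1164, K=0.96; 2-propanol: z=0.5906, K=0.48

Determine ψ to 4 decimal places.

ψ = 0.2201

Material balance + equilibrium reduce to Σ zᵢ(Kᵢ−1)/(1+ψ(Kᵢ−1)) = 0.
Feasibility: ΣzᵢKᵢ = 1.1658, Σzᵢ/Kᵢ = 1.4631 — both > 1, two phases present.
Newton iteration, ψ⁰ = 0.5:
  ψ = 0.5000: g = -0.15663, g' = -0.5281 → ψ = 0.2034
  ψ = 0.2034: g = 0.01053, g' = -0.6389 → ψ = 0.2199
  ψ = 0.2199: g = 0.00011, g' = -0.6256 → ψ = 0.2201
Converged at ψ = 0.2201.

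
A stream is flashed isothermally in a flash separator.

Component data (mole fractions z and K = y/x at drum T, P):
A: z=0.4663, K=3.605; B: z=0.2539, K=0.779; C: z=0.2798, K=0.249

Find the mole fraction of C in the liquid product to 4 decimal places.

Material balance + equilibrium reduce to Σ zᵢ(Kᵢ−1)/(1+V/F(Kᵢ−1)) = 0.
g(0) = ΣzᵢKᵢ − 1 = 0.9485 and g(1) = 1 − Σzᵢ/Kᵢ = -0.5790, so a root lies in (0, 1).
Newton–Raphson from V/F = 0.5:
  V/F = 0.5000: g = 0.12800, g' = -1.0172 → V/F = 0.6258
  V/F = 0.6258: g = 0.00022, g' = -1.0359 → V/F = 0.6261
Converged at V/F = 0.6261.
Compositions from xᵢ = zᵢ/(1+V/F(Kᵢ−1)), yᵢ = Kᵢxᵢ:
  A: x = 0.1772, y = 0.6390
  B: x = 0.2947, y = 0.2295
  C: x = 0.5281, y = 0.1315

x_C = 0.5281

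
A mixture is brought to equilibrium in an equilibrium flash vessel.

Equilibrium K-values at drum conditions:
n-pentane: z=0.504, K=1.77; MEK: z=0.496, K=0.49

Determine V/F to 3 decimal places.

Material balance + equilibrium reduce to Σ zᵢ(Kᵢ−1)/(1+V/F(Kᵢ−1)) = 0.
Check two-phase: ΣzᵢKᵢ = 1.135 > 1 and Σzᵢ/Kᵢ = 1.297 > 1, so g(0) = 0.135 > 0 and g(1) = -0.297 < 0.
Binary case is linear: z₁(K₁−1)(1+V/F(K₂−1)) + z₂(K₂−1)(1+V/F(K₁−1)) = 0
⇒ V/F = [z₁(K₁−1)+z₂(K₂−1)] / [−(K₁−1)(K₂−1)] = 0.1351/0.3927 = 0.344

V/F = 0.344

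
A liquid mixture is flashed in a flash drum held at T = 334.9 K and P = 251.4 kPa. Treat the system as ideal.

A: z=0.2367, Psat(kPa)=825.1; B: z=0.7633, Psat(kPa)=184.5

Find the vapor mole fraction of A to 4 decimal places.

y_A = 0.3428

Raoult's law: Kᵢ = Pᵢˢᵃᵗ/P = Pᵢˢᵃᵗ/251.4.
  K_A = 825.1/251.4 = 3.282021, K_B = 184.5/251.4 = 0.733890
Material balance + equilibrium reduce to Σ zᵢ(Kᵢ−1)/(1+ψ(Kᵢ−1)) = 0.
g(0) = ΣzᵢKᵢ − 1 = 0.3370 and g(1) = 1 − Σzᵢ/Kᵢ = -0.1122, so a root lies in (0, 1).
Binary case is linear: z₁(K₁−1)(1+ψ(K₂−1)) + z₂(K₂−1)(1+ψ(K₁−1)) = 0
⇒ ψ = [z₁(K₁−1)+z₂(K₂−1)] / [−(K₁−1)(K₂−1)] = 0.33703/0.60727 = 0.5550
Compositions from xᵢ = zᵢ/(1+ψ(Kᵢ−1)), yᵢ = Kᵢxᵢ:
  A: x = 0.1044, y = 0.3428
  B: x = 0.8956, y = 0.6572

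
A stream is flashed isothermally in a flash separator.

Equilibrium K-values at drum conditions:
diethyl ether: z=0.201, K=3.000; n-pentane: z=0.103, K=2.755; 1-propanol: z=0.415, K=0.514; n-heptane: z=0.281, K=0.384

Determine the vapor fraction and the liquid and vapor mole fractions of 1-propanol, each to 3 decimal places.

Material balance + equilibrium reduce to Σ zᵢ(Kᵢ−1)/(1+ψ(Kᵢ−1)) = 0.
Check two-phase: ΣzᵢKᵢ = 1.208 > 1 and Σzᵢ/Kᵢ = 1.644 > 1, so g(0) = 0.208 > 0 and g(1) = -0.644 < 0.
Newton iteration, ψ⁰ = 0.49:
  ψ = 0.490: g = -0.2124, g' = -0.684 → ψ = 0.180
  ψ = 0.180: g = 0.0176, g' = -0.871 → ψ = 0.200
Converged at ψ = 0.200.
Compositions from xᵢ = zᵢ/(1+ψ(Kᵢ−1)), yᵢ = Kᵢxᵢ:
  diethyl ether: x = 0.144, y = 0.431
  n-pentane: x = 0.076, y = 0.210
  1-propanol: x = 0.460, y = 0.236
  n-heptane: x = 0.321, y = 0.123

ψ = 0.200, x_1-propanol = 0.460, y_1-propanol = 0.236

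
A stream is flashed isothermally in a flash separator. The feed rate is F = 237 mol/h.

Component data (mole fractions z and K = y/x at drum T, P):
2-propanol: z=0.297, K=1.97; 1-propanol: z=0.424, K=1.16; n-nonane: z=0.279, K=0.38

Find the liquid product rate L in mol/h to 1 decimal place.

L = 114.5 mol/h

Rachford–Rice: g(ψ) = Σ zᵢ(Kᵢ−1)/(1+ψ(Kᵢ−1)) = 0.
g(0) = ΣzᵢKᵢ − 1 = 0.183 and g(1) = 1 − Σzᵢ/Kᵢ = -0.250, so a root lies in (0, 1).
Newton iteration, ψ⁰ = 0.52:
  ψ = 0.520: g = -0.0012, g' = -0.366 → ψ = 0.517
Converged at ψ = 0.517.
Then V = ψ·F = 0.5168·237 = 122.5 mol/h and L = F − V = 114.5 mol/h.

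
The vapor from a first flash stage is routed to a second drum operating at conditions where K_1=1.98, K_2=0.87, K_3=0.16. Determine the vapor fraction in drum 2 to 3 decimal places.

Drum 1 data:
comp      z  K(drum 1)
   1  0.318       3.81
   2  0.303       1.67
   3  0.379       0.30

Drum 1:
Newton iteration, ψ₁⁰ = 0.36:
  ψ₁ = 0.360: g = 0.2531, g' = -1.041 → ψ₁ = 0.603
  ψ₁ = 0.603: g = 0.0170, g' = -0.971 → ψ₁ = 0.621
Converged at ψ₁ = 0.621.
Drum-1 compositions:
  1: x = 0.116, y = 0.442
  2: x = 0.214, y = 0.357
  3: x = 0.670, y = 0.201
Drum-2 feed = drum-1 vapor: z₂ = (0.4416, 0.3574, 0.2010).
Drum 2:
Material balance + equilibrium reduce to Σ zᵢ(Kᵢ−1)/(1+ψ₂(Kᵢ−1)) = 0.
g(0) = ΣzᵢKᵢ − 1 = 0.217 and g(1) = 1 − Σzᵢ/Kᵢ = -0.890, so a root lies in (0, 1).
Newton–Raphson from ψ₂ = 0.5:
  ψ₂ = 0.500: g = -0.0504, g' = -0.620 → ψ₂ = 0.419
  ψ₂ = 0.419: g = -0.0027, g' = -0.557 → ψ₂ = 0.414
Converged at ψ₂ = 0.414.
  1: x = 0.314, y = 0.622
  2: x = 0.378, y = 0.329
  3: x = 0.308, y = 0.049

V/F (drum 2) = 0.414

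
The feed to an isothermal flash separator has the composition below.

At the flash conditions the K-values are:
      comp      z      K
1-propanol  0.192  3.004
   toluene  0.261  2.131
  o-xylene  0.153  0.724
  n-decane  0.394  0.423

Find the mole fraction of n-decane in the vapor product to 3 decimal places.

Iterate (Newton) starting at V/F = 0.5:
  V/F = 0.500: g = 0.0122, g' = -0.603 → V/F = 0.520
Converged at V/F = 0.520.
Compositions from xᵢ = zᵢ/(1+V/F(Kᵢ−1)), yᵢ = Kᵢxᵢ:
  1-propanol: x = 0.094, y = 0.282
  toluene: x = 0.164, y = 0.350
  o-xylene: x = 0.179, y = 0.129
  n-decane: x = 0.563, y = 0.238

y_n-decane = 0.238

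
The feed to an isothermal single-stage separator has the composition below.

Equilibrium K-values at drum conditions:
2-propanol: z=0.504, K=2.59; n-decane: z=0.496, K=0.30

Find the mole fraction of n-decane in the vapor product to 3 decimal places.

y_n-decane = 0.208

Rachford–Rice: g(V/F) = Σ zᵢ(Kᵢ−1)/(1+V/F(Kᵢ−1)) = 0.
g(0) = ΣzᵢKᵢ − 1 = 0.454 and g(1) = 1 − Σzᵢ/Kᵢ = -0.848, so a root lies in (0, 1).
Binary case is linear: z₁(K₁−1)(1+V/F(K₂−1)) + z₂(K₂−1)(1+V/F(K₁−1)) = 0
⇒ V/F = [z₁(K₁−1)+z₂(K₂−1)] / [−(K₁−1)(K₂−1)] = 0.4542/1.1130 = 0.408
Compositions from xᵢ = zᵢ/(1+V/F(Kᵢ−1)), yᵢ = Kᵢxᵢ:
  2-propanol: x = 0.306, y = 0.792
  n-decane: x = 0.694, y = 0.208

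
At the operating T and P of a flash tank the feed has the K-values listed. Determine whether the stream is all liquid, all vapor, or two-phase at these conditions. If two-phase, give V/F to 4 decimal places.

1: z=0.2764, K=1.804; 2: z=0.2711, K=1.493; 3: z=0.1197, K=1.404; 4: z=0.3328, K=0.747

ΣzᵢKᵢ = 1.3200; Σzᵢ/Kᵢ = 0.8656.
Since Σzᵢ/Kᵢ < 1 the mixture is above its dew point — single vapor phase.

all vapor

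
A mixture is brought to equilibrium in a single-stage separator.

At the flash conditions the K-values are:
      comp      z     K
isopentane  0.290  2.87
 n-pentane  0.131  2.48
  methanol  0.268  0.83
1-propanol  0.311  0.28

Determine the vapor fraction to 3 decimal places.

Newton iteration, ψ⁰ = 0.5:
  ψ = 0.500: g = -0.0080, g' = -0.768 → ψ = 0.490
Converged at ψ = 0.490.

ψ = 0.490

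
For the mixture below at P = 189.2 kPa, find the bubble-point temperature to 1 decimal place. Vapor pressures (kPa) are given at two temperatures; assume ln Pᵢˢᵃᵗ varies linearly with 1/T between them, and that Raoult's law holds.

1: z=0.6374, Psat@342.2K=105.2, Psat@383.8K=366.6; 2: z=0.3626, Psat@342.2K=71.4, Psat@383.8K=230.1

Bubble-point temperature: ΣzᵢPᵢˢᵃᵗ(T) = P. Interpolate ln Pᵢˢᵃᵗ = aᵢ + bᵢ/T.
  T = 342.2 K: ΣzᵢPᵢˢᵃᵗ = 92.94 kPa
  T = 383.8 K: ΣzᵢPᵢˢᵃᵗ = 317.11 kPa
  T = 363.0 K: ΣzᵢPᵢˢᵃᵗ = 177.79 kPa
  T = 373.4 K: ΣzᵢPᵢˢᵃᵗ = 239.36 kPa
  T = 368.2 K: ΣzᵢPᵢˢᵃᵗ = 206.72 kPa
  T = 365.6 K: ΣzᵢPᵢˢᵃᵗ = 191.82 kPa
Interpolating between 363.0 K and 365.6 K gives T ≈ 365.1 K.

T = 365.1 K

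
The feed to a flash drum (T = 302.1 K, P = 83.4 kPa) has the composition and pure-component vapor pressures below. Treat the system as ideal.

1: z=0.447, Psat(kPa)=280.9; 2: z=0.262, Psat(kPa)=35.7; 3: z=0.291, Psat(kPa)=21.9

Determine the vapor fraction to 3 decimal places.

ψ = 0.440

Raoult's law: Kᵢ = Pᵢˢᵃᵗ/P = Pᵢˢᵃᵗ/83.4.
  K_1 = 280.9/83.4 = 3.36811, K_2 = 35.7/83.4 = 0.42806, K_3 = 21.9/83.4 = 0.26259
Material balance + equilibrium reduce to Σ zᵢ(Kᵢ−1)/(1+ψ(Kᵢ−1)) = 0.
Feasibility: ΣzᵢKᵢ = 1.694, Σzᵢ/Kᵢ = 1.853 — both > 1, two phases present.
Newton–Raphson from ψ = 0.5:
  ψ = 0.500: g = -0.0651, g' = -1.091 → ψ = 0.440
Converged at ψ = 0.440.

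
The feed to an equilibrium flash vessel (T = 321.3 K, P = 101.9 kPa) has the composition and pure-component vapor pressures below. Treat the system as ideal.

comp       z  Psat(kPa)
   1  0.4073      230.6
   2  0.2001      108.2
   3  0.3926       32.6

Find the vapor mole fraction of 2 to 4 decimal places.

y_2 = 0.2076

Raoult's law: Kᵢ = Pᵢˢᵃᵗ/P = Pᵢˢᵃᵗ/101.9.
  K_1 = 230.6/101.9 = 2.263003, K_2 = 108.2/101.9 = 1.061825, K_3 = 32.6/101.9 = 0.319921
Material balance + equilibrium reduce to Σ zᵢ(Kᵢ−1)/(1+ψ(Kᵢ−1)) = 0.
g(0) = ΣzᵢKᵢ − 1 = 0.2598 and g(1) = 1 − Σzᵢ/Kᵢ = -0.5956, so a root lies in (0, 1).
Newton iteration, ψ⁰ = 0.5:
  ψ = 0.5000: g = -0.07726, g' = -0.6617 → ψ = 0.3832
  ψ = 0.3832: g = -0.00240, g' = -0.6279 → ψ = 0.3794
Converged at ψ = 0.3794.
Compositions from xᵢ = zᵢ/(1+ψ(Kᵢ−1)), yᵢ = Kᵢxᵢ:
  1: x = 0.2753, y = 0.6231
  2: x = 0.1955, y = 0.2076
  3: x = 0.5291, y = 0.1693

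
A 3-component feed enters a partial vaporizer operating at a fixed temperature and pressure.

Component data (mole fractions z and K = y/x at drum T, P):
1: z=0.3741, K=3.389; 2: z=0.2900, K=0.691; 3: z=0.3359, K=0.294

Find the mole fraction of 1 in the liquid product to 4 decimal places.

x_1 = 0.1853

Material balance + equilibrium reduce to Σ zᵢ(Kᵢ−1)/(1+ψ(Kᵢ−1)) = 0.
Check two-phase: ΣzᵢKᵢ = 1.5670 > 1 and Σzᵢ/Kᵢ = 1.6726 > 1, so g(0) = 0.5670 > 0 and g(1) = -0.6726 < 0.
Iterate (Newton) starting at ψ = 0.5:
  ψ = 0.5000: g = -0.06526, g' = -0.8820 → ψ = 0.4260
  ψ = 0.4260: g = 0.00059, g' = -0.9036 → ψ = 0.4267
Converged at ψ = 0.4267.
Compositions from xᵢ = zᵢ/(1+ψ(Kᵢ−1)), yᵢ = Kᵢxᵢ:
  1: x = 0.1853, y = 0.6279
  2: x = 0.3340, y = 0.2308
  3: x = 0.4807, y = 0.1413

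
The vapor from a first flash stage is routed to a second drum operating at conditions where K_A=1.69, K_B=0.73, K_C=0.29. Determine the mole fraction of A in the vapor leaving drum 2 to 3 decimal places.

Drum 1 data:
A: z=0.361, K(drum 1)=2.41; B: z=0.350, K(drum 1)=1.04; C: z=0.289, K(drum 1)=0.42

y_A (drum 2) = 0.657

Drum 1:
Material balance + equilibrium reduce to Σ zᵢ(Kᵢ−1)/(1+ψ₁(Kᵢ−1)) = 0.
Check two-phase: ΣzᵢKᵢ = 1.355 > 1 and Σzᵢ/Kᵢ = 1.174 > 1, so g(0) = 0.355 > 0 and g(1) = -0.174 < 0.
Newton–Raphson from ψ₁ = 0.67:
  ψ₁ = 0.670: g = 0.0012, g' = -0.450 → ψ₁ = 0.673
Converged at ψ₁ = 0.673.
Drum-1 compositions:
  A: x = 0.185, y = 0.446
  B: x = 0.341, y = 0.354
  C: x = 0.474, y = 0.199
Drum-2 feed = drum-1 vapor: z₂ = (0.4465, 0.3545, 0.1990).
Drum 2:
Rachford–Rice: g(ψ₂) = Σ zᵢ(Kᵢ−1)/(1+ψ₂(Kᵢ−1)) = 0.
Check two-phase: ΣzᵢKᵢ = 1.071 > 1 and Σzᵢ/Kᵢ = 1.436 > 1, so g(0) = 0.071 > 0 and g(1) = -0.436 < 0.
Iterate (Newton) starting at ψ₂ = 0.5:
  ψ₂ = 0.500: g = -0.1007, g' = -0.393 → ψ₂ = 0.244
  ψ₂ = 0.244: g = -0.0097, g' = -0.332 → ψ₂ = 0.215
Converged at ψ₂ = 0.215.
  A: x = 0.389, y = 0.657
  B: x = 0.376, y = 0.275
  C: x = 0.235, y = 0.068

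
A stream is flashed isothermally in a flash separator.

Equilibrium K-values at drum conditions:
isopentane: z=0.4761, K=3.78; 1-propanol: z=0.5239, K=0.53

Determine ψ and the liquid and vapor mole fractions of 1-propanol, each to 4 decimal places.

ψ = 0.8245, x_1-propanol = 0.8554, y_1-propanol = 0.4534

Let ψ = V/F and solve Σ zᵢ(Kᵢ−1)/(1+ψ(Kᵢ−1)) = 0.
g(0) = ΣzᵢKᵢ − 1 = 1.0773 and g(1) = 1 − Σzᵢ/Kᵢ = -0.1144, so a root lies in (0, 1).
Binary case is linear: z₁(K₁−1)(1+ψ(K₂−1)) + z₂(K₂−1)(1+ψ(K₁−1)) = 0
⇒ ψ = [z₁(K₁−1)+z₂(K₂−1)] / [−(K₁−1)(K₂−1)] = 1.07733/1.30660 = 0.8245
Compositions from xᵢ = zᵢ/(1+ψ(Kᵢ−1)), yᵢ = Kᵢxᵢ:
  isopentane: x = 0.1446, y = 0.5466
  1-propanol: x = 0.8554, y = 0.4534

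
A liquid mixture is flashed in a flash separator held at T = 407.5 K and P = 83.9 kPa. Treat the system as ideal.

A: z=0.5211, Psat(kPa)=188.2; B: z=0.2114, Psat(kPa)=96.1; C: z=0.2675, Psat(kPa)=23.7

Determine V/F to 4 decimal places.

Raoult's law: Kᵢ = Pᵢˢᵃᵗ/P = Pᵢˢᵃᵗ/83.9.
  K_A = 188.2/83.9 = 2.243147, K_B = 96.1/83.9 = 1.145411, K_C = 23.7/83.9 = 0.282479
Newton iteration, V/F⁰ = 0.5:
  V/F = 0.5000: g = 0.12883, g' = -0.6451 → V/F = 0.6997
  V/F = 0.6997: g = -0.01111, g' = -0.7894 → V/F = 0.6856
  V/F = 0.6856: g = -0.00012, g' = -0.7720 → V/F = 0.6855
Converged at V/F = 0.6855.

V/F = 0.6855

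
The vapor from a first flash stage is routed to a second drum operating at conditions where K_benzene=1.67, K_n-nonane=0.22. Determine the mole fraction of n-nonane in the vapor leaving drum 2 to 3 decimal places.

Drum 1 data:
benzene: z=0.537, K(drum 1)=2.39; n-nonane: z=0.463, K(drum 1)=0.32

y_n-nonane (drum 2) = 0.102

Drum 1:
Binary case is linear: z₁(K₁−1)(1+ψ₁(K₂−1)) + z₂(K₂−1)(1+ψ₁(K₁−1)) = 0
⇒ ψ₁ = [z₁(K₁−1)+z₂(K₂−1)] / [−(K₁−1)(K₂−1)] = 0.4316/0.9452 = 0.457
Drum-1 compositions:
  benzene: x = 0.329, y = 0.785
  n-nonane: x = 0.671, y = 0.215
Drum-2 feed = drum-1 vapor: z₂ = (0.7851, 0.2149).
Drum 2:
Rachford–Rice: g(ψ₂) = Σ zᵢ(Kᵢ−1)/(1+ψ₂(Kᵢ−1)) = 0.
g(0) = ΣzᵢKᵢ − 1 = 0.358 and g(1) = 1 − Σzᵢ/Kᵢ = -0.447, so a root lies in (0, 1).
Iterate (Newton) starting at ψ₂ = 0.5:
  ψ₂ = 0.500: g = 0.1193, g' = -0.549 → ψ₂ = 0.717
  ψ₂ = 0.717: g = -0.0251, g' = -0.834 → ψ₂ = 0.687
  ψ₂ = 0.687: g = -0.0010, g' = -0.772 → ψ₂ = 0.686
Converged at ψ₂ = 0.686.
  benzene: x = 0.538, y = 0.898
  n-nonane: x = 0.462, y = 0.102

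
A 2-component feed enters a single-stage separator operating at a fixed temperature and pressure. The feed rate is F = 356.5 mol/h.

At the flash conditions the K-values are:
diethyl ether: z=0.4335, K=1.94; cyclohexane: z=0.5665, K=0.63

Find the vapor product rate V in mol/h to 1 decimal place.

V = 202.8 mol/h

Binary case is linear: z₁(K₁−1)(1+ψ(K₂−1)) + z₂(K₂−1)(1+ψ(K₁−1)) = 0
⇒ ψ = [z₁(K₁−1)+z₂(K₂−1)] / [−(K₁−1)(K₂−1)] = 0.19788/0.34780 = 0.5690
Then V = ψ·F = 0.5690·356.5 = 202.8 mol/h and L = F − V = 153.7 mol/h.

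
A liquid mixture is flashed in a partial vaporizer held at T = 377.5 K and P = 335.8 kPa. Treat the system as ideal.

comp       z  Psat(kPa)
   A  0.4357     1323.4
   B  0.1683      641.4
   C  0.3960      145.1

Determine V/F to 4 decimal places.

Raoult's law: Kᵢ = Pᵢˢᵃᵗ/P = Pᵢˢᵃᵗ/335.8.
  K_A = 1323.4/335.8 = 3.941036, K_B = 641.4/335.8 = 1.910066, K_C = 145.1/335.8 = 0.432102
Newton iteration, V/F⁰ = 0.5:
  V/F = 0.5000: g = 0.30988, g' = -0.9324 → V/F = 0.8323
  V/F = 0.8323: g = 0.03231, g' = -0.8214 → V/F = 0.8717
  V/F = 0.8717: g = -0.00036, g' = -0.8409 → V/F = 0.8713
Converged at V/F = 0.8713.

V/F = 0.8713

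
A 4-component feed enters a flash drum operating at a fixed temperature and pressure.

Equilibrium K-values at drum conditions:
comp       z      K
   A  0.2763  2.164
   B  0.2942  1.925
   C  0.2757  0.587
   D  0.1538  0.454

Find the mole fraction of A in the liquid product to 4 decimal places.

Iterate (Newton) starting at β = 0.5:
  β = 0.5000: g = 0.13037, g' = -0.4287 → β = 0.8041
  β = 0.8041: g = 0.00201, g' = -0.4338 → β = 0.8087
Converged at β = 0.8087.
Compositions from xᵢ = zᵢ/(1+β(Kᵢ−1)), yᵢ = Kᵢxᵢ:
  A: x = 0.1423, y = 0.3080
  B: x = 0.1683, y = 0.3240
  C: x = 0.4140, y = 0.2430
  D: x = 0.2754, y = 0.1250

x_A = 0.1423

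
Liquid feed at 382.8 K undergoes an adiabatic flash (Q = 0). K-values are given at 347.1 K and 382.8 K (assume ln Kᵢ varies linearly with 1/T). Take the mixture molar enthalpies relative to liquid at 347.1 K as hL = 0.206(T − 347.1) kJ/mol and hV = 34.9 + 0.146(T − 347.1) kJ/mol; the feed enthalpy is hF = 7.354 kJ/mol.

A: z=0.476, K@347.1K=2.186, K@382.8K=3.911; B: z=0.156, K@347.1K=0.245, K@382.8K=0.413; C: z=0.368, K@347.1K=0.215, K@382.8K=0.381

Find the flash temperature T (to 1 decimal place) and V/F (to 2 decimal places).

Adiabatic flash: solve Rachford–Rice at each trial T, then check hF = ψ·hV(T) + (1−ψ)·hL(T).
  T = 347.1 K: K = (2.186, 0.245, 0.215), RR gives ψ = 0.171, H_out = 5.985 kJ/mol
  T = 382.8 K: K = (3.911, 0.413, 0.381), RR gives ψ = 0.601, H_out = 27.033 kJ/mol
  T = 365.0 K: K = (2.968, 0.322, 0.290), RR gives ψ = 0.414, H_out = 17.679 kJ/mol
  T = 356.1 K: K = (2.559, 0.282, 0.251), RR gives ψ = 0.307, H_out = 12.417 kJ/mol
  T = 351.6 K: K = (2.368, 0.263, 0.233), RR gives ψ = 0.245, H_out = 9.395 kJ/mol
  T = 349.4 K: K = (2.278, 0.254, 0.224), RR gives ψ = 0.210, H_out = 7.786 kJ/mol
Linear interpolation between T = 347.1 (H_out = 5.985) and T = 349.4 (H_out = 7.786) on hF = 7.354 gives T ≈ 348.8 K, at which ψ = 0.20.

T = 348.8 K, V/F = 0.20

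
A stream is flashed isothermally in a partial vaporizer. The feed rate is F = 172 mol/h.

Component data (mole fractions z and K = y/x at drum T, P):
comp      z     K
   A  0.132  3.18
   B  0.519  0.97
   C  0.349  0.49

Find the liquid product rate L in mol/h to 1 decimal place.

L = 143.0 mol/h

Material balance + equilibrium reduce to Σ zᵢ(Kᵢ−1)/(1+ψ(Kᵢ−1)) = 0.
Check two-phase: ΣzᵢKᵢ = 1.094 > 1 and Σzᵢ/Kᵢ = 1.289 > 1, so g(0) = 0.094 > 0 and g(1) = -0.289 < 0.
Iterate (Newton) starting at ψ = 0.5:
  ψ = 0.500: g = -0.1170, g' = -0.308 → ψ = 0.120
  ψ = 0.120: g = 0.0231, g' = -0.498 → ψ = 0.166
  ψ = 0.166: g = 0.0012, g' = -0.447 → ψ = 0.169
Converged at ψ = 0.169.
Then V = ψ·F = 0.1687·172 = 29.0 mol/h and L = F − V = 143.0 mol/h.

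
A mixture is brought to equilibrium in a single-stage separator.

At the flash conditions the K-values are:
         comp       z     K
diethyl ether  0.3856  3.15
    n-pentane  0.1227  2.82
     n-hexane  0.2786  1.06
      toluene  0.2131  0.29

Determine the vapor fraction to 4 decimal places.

Rachford–Rice: g(ψ) = Σ zᵢ(Kᵢ−1)/(1+ψ(Kᵢ−1)) = 0.
g(0) = ΣzᵢKᵢ − 1 = 0.9178 and g(1) = 1 − Σzᵢ/Kᵢ = -0.1636, so a root lies in (0, 1).
Iterate (Newton) starting at ψ = 0.34:
  ψ = 0.3400: g = 0.43382, g' = -0.9376 → ψ = 0.8027
  ψ = 0.8027: g = 0.05905, g' = -0.8887 → ψ = 0.8691
  ψ = 0.8691: g = -0.00375, g' = -1.0111 → ψ = 0.8654
Converged at ψ = 0.8654.

ψ = 0.8654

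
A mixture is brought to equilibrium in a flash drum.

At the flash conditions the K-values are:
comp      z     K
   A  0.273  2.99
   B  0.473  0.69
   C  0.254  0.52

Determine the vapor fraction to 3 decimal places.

ψ = 0.368

Rachford–Rice: g(ψ) = Σ zᵢ(Kᵢ−1)/(1+ψ(Kᵢ−1)) = 0.
Check two-phase: ΣzᵢKᵢ = 1.275 > 1 and Σzᵢ/Kᵢ = 1.265 > 1, so g(0) = 0.275 > 0 and g(1) = -0.265 < 0.
Newton iteration, ψ⁰ = 0.34:
  ψ = 0.340: g = 0.0144, g' = -0.525 → ψ = 0.367
  ψ = 0.367: g = 0.0003, g' = -0.505 → ψ = 0.368
Converged at ψ = 0.368.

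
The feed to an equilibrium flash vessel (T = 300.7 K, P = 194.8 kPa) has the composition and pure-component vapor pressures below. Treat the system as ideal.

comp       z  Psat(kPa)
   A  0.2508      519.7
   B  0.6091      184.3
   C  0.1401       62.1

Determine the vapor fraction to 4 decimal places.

ψ = 0.6376

Raoult's law: Kᵢ = Pᵢˢᵃᵗ/P = Pᵢˢᵃᵗ/194.8.
  K_A = 519.7/194.8 = 2.667864, K_B = 184.3/194.8 = 0.946099, K_C = 62.1/194.8 = 0.318789
Rachford–Rice: g(ψ) = Σ zᵢ(Kᵢ−1)/(1+ψ(Kᵢ−1)) = 0.
g(0) = ΣzᵢKᵢ − 1 = 0.2900 and g(1) = 1 − Σzᵢ/Kᵢ = -0.1773, so a root lies in (0, 1).
Iterate (Newton) starting at ψ = 0.49:
  ψ = 0.4900: g = 0.05321, g' = -0.3596 → ψ = 0.6380
  ψ = 0.6380: g = -0.00013, g' = -0.3690 → ψ = 0.6376
Converged at ψ = 0.6376.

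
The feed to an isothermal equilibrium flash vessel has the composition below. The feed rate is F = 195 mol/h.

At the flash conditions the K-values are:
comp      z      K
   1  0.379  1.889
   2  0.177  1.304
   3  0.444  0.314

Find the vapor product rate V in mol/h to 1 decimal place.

V = 32.8 mol/h

Rachford–Rice: g(ψ) = Σ zᵢ(Kᵢ−1)/(1+ψ(Kᵢ−1)) = 0.
Check two-phase: ΣzᵢKᵢ = 1.086 > 1 and Σzᵢ/Kᵢ = 1.750 > 1, so g(0) = 0.086 > 0 and g(1) = -0.750 < 0.
Iterate (Newton) starting at ψ = 0.5:
  ψ = 0.500: g = -0.1836, g' = -0.640 → ψ = 0.213
  ψ = 0.213: g = -0.0229, g' = -0.513 → ψ = 0.168
Converged at ψ = 0.168.
Then V = ψ·F = 0.1682·195 = 32.8 mol/h and L = F − V = 162.2 mol/h.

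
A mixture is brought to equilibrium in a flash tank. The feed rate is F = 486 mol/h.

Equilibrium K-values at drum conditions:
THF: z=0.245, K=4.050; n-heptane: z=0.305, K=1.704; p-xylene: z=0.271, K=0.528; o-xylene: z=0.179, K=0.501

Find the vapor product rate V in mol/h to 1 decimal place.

V = 389.2 mol/h

Material balance + equilibrium reduce to Σ zᵢ(Kᵢ−1)/(1+V/F(Kᵢ−1)) = 0.
g(0) = ΣzᵢKᵢ − 1 = 0.745 and g(1) = 1 − Σzᵢ/Kᵢ = -0.110, so a root lies in (0, 1).
Newton–Raphson from V/F = 0.5:
  V/F = 0.500: g = 0.1683, g' = -0.623 → V/F = 0.770
  V/F = 0.770: g = 0.0162, g' = -0.533 → V/F = 0.801
Converged at V/F = 0.801.
Then V = V/F·F = 0.8007·486 = 389.2 mol/h and L = F − V = 96.8 mol/h.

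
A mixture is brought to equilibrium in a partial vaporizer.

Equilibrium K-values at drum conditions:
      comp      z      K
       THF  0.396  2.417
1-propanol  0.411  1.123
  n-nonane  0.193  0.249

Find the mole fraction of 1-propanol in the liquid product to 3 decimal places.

Rachford–Rice: g(V/F) = Σ zᵢ(Kᵢ−1)/(1+V/F(Kᵢ−1)) = 0.
Check two-phase: ΣzᵢKᵢ = 1.467 > 1 and Σzᵢ/Kᵢ = 1.305 > 1, so g(0) = 0.467 > 0 and g(1) = -0.305 < 0.
Newton–Raphson from V/F = 0.41:
  V/F = 0.410: g = 0.1936, g' = -0.551 → V/F = 0.761
  V/F = 0.761: g = -0.0224, g' = -0.783 → V/F = 0.733
  V/F = 0.733: g = -0.0007, g' = -0.735 → V/F = 0.732
Converged at V/F = 0.732.
Compositions from xᵢ = zᵢ/(1+V/F(Kᵢ−1)), yᵢ = Kᵢxᵢ:
  THF: x = 0.194, y = 0.470
  1-propanol: x = 0.377, y = 0.423
  n-nonane: x = 0.429, y = 0.107

x_1-propanol = 0.377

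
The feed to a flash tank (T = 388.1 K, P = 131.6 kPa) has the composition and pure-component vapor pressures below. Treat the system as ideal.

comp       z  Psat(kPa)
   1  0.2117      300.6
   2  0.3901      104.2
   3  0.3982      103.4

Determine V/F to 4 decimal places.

V/F = 0.3881

Raoult's law: Kᵢ = Pᵢˢᵃᵗ/P = Pᵢˢᵃᵗ/131.6.
  K_1 = 300.6/131.6 = 2.284195, K_2 = 104.2/131.6 = 0.791793, K_3 = 103.4/131.6 = 0.785714
Rachford–Rice: g(V/F) = Σ zᵢ(Kᵢ−1)/(1+V/F(Kᵢ−1)) = 0.
Feasibility: ΣzᵢKᵢ = 1.1053, Σzᵢ/Kᵢ = 1.0922 — both > 1, two phases present.
Iterate (Newton) starting at V/F = 0.63:
  V/F = 0.6300: g = -0.04185, g' = -0.1535 → V/F = 0.3574
  V/F = 0.3574: g = 0.00618, g' = -0.2052 → V/F = 0.3875
  V/F = 0.3875: g = 0.00012, g' = -0.1974 → V/F = 0.3881
Converged at V/F = 0.3881.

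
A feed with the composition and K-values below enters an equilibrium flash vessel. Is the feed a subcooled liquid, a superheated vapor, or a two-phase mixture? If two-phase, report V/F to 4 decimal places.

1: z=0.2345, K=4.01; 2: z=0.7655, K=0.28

ΣzᵢKᵢ = 1.1547; Σzᵢ/Kᵢ = 2.7924.
Both exceed 1, so a two-phase solution exists.
Material balance + equilibrium reduce to Σ zᵢ(Kᵢ−1)/(1+ψ(Kᵢ−1)) = 0.
Binary case is linear: z₁(K₁−1)(1+ψ(K₂−1)) + z₂(K₂−1)(1+ψ(K₁−1)) = 0
⇒ ψ = [z₁(K₁−1)+z₂(K₂−1)] / [−(K₁−1)(K₂−1)] = 0.15468/2.16720 = 0.0714

two-phase, V/F = 0.0714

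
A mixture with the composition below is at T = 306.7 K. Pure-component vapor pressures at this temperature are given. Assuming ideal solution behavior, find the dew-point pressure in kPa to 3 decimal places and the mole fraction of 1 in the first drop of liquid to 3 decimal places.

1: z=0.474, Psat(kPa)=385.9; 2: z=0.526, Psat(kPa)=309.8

Pdew = 341.744 kPa, x_1 = 0.420

At the dew point ψ → 1, so Σzᵢ/Kᵢ = 1 with Kᵢ = Pᵢˢᵃᵗ/P ⇒ 1/P = Σzᵢ/Pᵢˢᵃᵗ.
1/P = 0.474/385.9 + 0.526/309.8 = 0.002926 ⇒ P = 341.744 kPa
xᵢ = zᵢP/Pᵢˢᵃᵗ ⇒ x_1 = 0.474·341.744/385.9 = 0.420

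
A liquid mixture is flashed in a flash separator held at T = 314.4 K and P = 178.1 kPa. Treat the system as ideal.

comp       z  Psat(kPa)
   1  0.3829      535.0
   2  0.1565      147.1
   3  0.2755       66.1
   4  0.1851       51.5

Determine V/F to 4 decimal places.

Raoult's law: Kᵢ = Pᵢˢᵃᵗ/P = Pᵢˢᵃᵗ/178.1.
  K_1 = 535.0/178.1 = 3.003930, K_2 = 147.1/178.1 = 0.825940, K_3 = 66.1/178.1 = 0.371140, K_4 = 51.5/178.1 = 0.289163
Newton iteration, V/F⁰ = 0.5:
  V/F = 0.5000: g = -0.10340, g' = -0.8463 → V/F = 0.3778
  V/F = 0.3778: g = 0.00040, g' = -0.8657 → V/F = 0.3783
Converged at V/F = 0.3783.

V/F = 0.3783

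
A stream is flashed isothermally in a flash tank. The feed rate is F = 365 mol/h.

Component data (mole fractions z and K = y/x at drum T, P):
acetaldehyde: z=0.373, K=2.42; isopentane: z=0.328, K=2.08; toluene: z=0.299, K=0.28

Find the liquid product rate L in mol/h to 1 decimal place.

Let ψ = V/F and solve Σ zᵢ(Kᵢ−1)/(1+ψ(Kᵢ−1)) = 0.
Check two-phase: ΣzᵢKᵢ = 1.669 > 1 and Σzᵢ/Kᵢ = 1.380 > 1, so g(0) = 0.669 > 0 and g(1) = -0.380 < 0.
Newton–Raphson from ψ = 0.5:
  ψ = 0.500: g = 0.2034, g' = -0.797 → ψ = 0.755
  ψ = 0.755: g = -0.0212, g' = -1.036 → ψ = 0.735
  ψ = 0.735: g = -0.0004, g' = -0.998 → ψ = 0.734
Converged at ψ = 0.734.
Then V = ψ·F = 0.7344·365 = 268.0 mol/h and L = F − V = 97.0 mol/h.

L = 97.0 mol/h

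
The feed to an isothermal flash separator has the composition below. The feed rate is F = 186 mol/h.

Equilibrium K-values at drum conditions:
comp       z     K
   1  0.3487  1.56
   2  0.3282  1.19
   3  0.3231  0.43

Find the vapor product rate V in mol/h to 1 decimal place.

Rachford–Rice: g(V/F) = Σ zᵢ(Kᵢ−1)/(1+V/F(Kᵢ−1)) = 0.
Check two-phase: ΣzᵢKᵢ = 1.0735 > 1 and Σzᵢ/Kᵢ = 1.2507 > 1, so g(0) = 0.0735 > 0 and g(1) = -0.2507 < 0.
Newton iteration, V/F⁰ = 0.5:
  V/F = 0.5000: g = -0.04807, g' = -0.2820 → V/F = 0.3295
  V/F = 0.3295: g = -0.00322, g' = -0.2476 → V/F = 0.3165
Converged at V/F = 0.3165.
Then V = V/F·F = 0.3165·186 = 58.9 mol/h and L = F − V = 127.1 mol/h.

V = 58.9 mol/h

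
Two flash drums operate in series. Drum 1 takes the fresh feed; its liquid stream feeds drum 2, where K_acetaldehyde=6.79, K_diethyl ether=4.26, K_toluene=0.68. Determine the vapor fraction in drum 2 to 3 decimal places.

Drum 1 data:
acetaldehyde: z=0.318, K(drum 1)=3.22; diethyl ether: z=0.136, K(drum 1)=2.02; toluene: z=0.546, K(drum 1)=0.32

Drum 1:
Material balance + equilibrium reduce to Σ zᵢ(Kᵢ−1)/(1+ψ₁(Kᵢ−1)) = 0.
Check two-phase: ΣzᵢKᵢ = 1.473 > 1 and Σzᵢ/Kᵢ = 1.872 > 1, so g(0) = 0.473 > 0 and g(1) = -0.872 < 0.
Iterate (Newton) starting at ψ₁ = 0.5:
  ψ₁ = 0.500: g = -0.1361, g' = -0.994 → ψ₁ = 0.363
  ψ₁ = 0.363: g = -0.0008, g' = -1.001 → ψ₁ = 0.362
Converged at ψ₁ = 0.362.
Drum-1 compositions:
  acetaldehyde: x = 0.176, y = 0.568
  diethyl ether: x = 0.099, y = 0.201
  toluene: x = 0.724, y = 0.232
Drum-2 feed = drum-1 liquid: z₂ = (0.1763, 0.0993, 0.7244).
Drum 2:
Iterate (Newton) starting at ψ₂ = 0.5:
  ψ₂ = 0.500: g = 0.1092, g' = -0.647 → ψ₂ = 0.669
  ψ₂ = 0.669: g = 0.0164, g' = -0.473 → ψ₂ = 0.703
  ψ₂ = 0.703: g = 0.0004, g' = -0.451 → ψ₂ = 0.704
Converged at ψ₂ = 0.704.
  acetaldehyde: x = 0.035, y = 0.236
  diethyl ether: x = 0.030, y = 0.128
  toluene: x = 0.935, y = 0.636

V/F (drum 2) = 0.704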